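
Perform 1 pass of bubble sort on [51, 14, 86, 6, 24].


Initial: [51, 14, 86, 6, 24]
Pass 1: [14, 51, 6, 24, 86] (3 swaps)

After 1 pass: [14, 51, 6, 24, 86]


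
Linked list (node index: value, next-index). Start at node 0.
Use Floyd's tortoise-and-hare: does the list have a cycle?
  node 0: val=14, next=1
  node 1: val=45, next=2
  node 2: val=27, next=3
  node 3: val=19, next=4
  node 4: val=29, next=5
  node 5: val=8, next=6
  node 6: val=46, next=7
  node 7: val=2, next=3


Floyd's tortoise (slow, +1) and hare (fast, +2):
  init: slow=0, fast=0
  step 1: slow=1, fast=2
  step 2: slow=2, fast=4
  step 3: slow=3, fast=6
  step 4: slow=4, fast=3
  step 5: slow=5, fast=5
  slow == fast at node 5: cycle detected

Cycle: yes


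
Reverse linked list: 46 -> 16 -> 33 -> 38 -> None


Step 1: curr=46, set curr.next=prev(None) | reversed so far: 46
Step 2: curr=16, set curr.next=prev(46) | reversed so far: 16 -> 46
Step 3: curr=33, set curr.next=prev(16) | reversed so far: 33 -> 16 -> 46
Step 4: curr=38, set curr.next=prev(33) | reversed so far: 38 -> 33 -> 16 -> 46

38 -> 33 -> 16 -> 46 -> None


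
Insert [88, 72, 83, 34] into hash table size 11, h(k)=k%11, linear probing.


Insert 88: h=0 -> slot 0
Insert 72: h=6 -> slot 6
Insert 83: h=6, 1 probes -> slot 7
Insert 34: h=1 -> slot 1

Table: [88, 34, None, None, None, None, 72, 83, None, None, None]


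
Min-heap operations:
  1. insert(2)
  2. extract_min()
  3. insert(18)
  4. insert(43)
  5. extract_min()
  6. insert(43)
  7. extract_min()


insert(2) -> [2]
extract_min()->2, []
insert(18) -> [18]
insert(43) -> [18, 43]
extract_min()->18, [43]
insert(43) -> [43, 43]
extract_min()->43, [43]

Final heap: [43]


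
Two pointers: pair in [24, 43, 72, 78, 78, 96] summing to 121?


lo=0(24)+hi=5(96)=120
lo=1(43)+hi=5(96)=139
lo=1(43)+hi=4(78)=121

Yes: 43+78=121


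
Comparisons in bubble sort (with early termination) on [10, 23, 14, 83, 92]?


Algorithm: bubble sort (with early termination)
Input: [10, 23, 14, 83, 92]
Sorted: [10, 14, 23, 83, 92]

7


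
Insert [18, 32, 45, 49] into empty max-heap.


Insert 18: [18]
Insert 32: [32, 18]
Insert 45: [45, 18, 32]
Insert 49: [49, 45, 32, 18]

Final heap: [49, 45, 32, 18]


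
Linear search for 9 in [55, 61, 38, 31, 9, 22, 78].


i=0: 55!=9
i=1: 61!=9
i=2: 38!=9
i=3: 31!=9
i=4: 9==9 found!

Found at 4, 5 comps


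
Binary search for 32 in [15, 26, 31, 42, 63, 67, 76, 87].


Step 1: lo=0, hi=7, mid=3, val=42
Step 2: lo=0, hi=2, mid=1, val=26
Step 3: lo=2, hi=2, mid=2, val=31

Not found


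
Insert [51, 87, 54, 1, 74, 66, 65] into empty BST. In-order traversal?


Insert 51: root
Insert 87: R from 51
Insert 54: R from 51 -> L from 87
Insert 1: L from 51
Insert 74: R from 51 -> L from 87 -> R from 54
Insert 66: R from 51 -> L from 87 -> R from 54 -> L from 74
Insert 65: R from 51 -> L from 87 -> R from 54 -> L from 74 -> L from 66

In-order: [1, 51, 54, 65, 66, 74, 87]


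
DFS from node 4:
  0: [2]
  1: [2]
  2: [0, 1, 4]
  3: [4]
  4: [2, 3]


Visit 4, push [3, 2]
Visit 2, push [1, 0]
Visit 0, push []
Visit 1, push []
Visit 3, push []

DFS order: [4, 2, 0, 1, 3]


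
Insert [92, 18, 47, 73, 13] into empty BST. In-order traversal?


Insert 92: root
Insert 18: L from 92
Insert 47: L from 92 -> R from 18
Insert 73: L from 92 -> R from 18 -> R from 47
Insert 13: L from 92 -> L from 18

In-order: [13, 18, 47, 73, 92]


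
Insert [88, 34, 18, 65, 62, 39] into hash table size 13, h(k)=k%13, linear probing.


Insert 88: h=10 -> slot 10
Insert 34: h=8 -> slot 8
Insert 18: h=5 -> slot 5
Insert 65: h=0 -> slot 0
Insert 62: h=10, 1 probes -> slot 11
Insert 39: h=0, 1 probes -> slot 1

Table: [65, 39, None, None, None, 18, None, None, 34, None, 88, 62, None]


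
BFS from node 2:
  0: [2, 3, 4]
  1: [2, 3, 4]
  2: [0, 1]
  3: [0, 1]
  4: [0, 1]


Visit 2, enqueue [0, 1]
Visit 0, enqueue [3, 4]
Visit 1, enqueue []
Visit 3, enqueue []
Visit 4, enqueue []

BFS order: [2, 0, 1, 3, 4]


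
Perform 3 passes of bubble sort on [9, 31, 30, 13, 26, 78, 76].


Initial: [9, 31, 30, 13, 26, 78, 76]
Pass 1: [9, 30, 13, 26, 31, 76, 78] (4 swaps)
Pass 2: [9, 13, 26, 30, 31, 76, 78] (2 swaps)
Pass 3: [9, 13, 26, 30, 31, 76, 78] (0 swaps)

After 3 passes: [9, 13, 26, 30, 31, 76, 78]


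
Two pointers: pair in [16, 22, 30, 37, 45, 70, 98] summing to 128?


lo=0(16)+hi=6(98)=114
lo=1(22)+hi=6(98)=120
lo=2(30)+hi=6(98)=128

Yes: 30+98=128


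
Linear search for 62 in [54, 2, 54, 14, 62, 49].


i=0: 54!=62
i=1: 2!=62
i=2: 54!=62
i=3: 14!=62
i=4: 62==62 found!

Found at 4, 5 comps


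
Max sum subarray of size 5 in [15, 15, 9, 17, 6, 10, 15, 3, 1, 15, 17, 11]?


[0:5]: 62
[1:6]: 57
[2:7]: 57
[3:8]: 51
[4:9]: 35
[5:10]: 44
[6:11]: 51
[7:12]: 47

Max: 62 at [0:5]


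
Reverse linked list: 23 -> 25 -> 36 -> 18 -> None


Step 1: curr=23, set curr.next=prev(None) | reversed so far: 23
Step 2: curr=25, set curr.next=prev(23) | reversed so far: 25 -> 23
Step 3: curr=36, set curr.next=prev(25) | reversed so far: 36 -> 25 -> 23
Step 4: curr=18, set curr.next=prev(36) | reversed so far: 18 -> 36 -> 25 -> 23

18 -> 36 -> 25 -> 23 -> None


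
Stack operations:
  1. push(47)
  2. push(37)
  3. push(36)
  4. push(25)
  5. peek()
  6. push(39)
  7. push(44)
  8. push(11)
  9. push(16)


push(47) -> [47]
push(37) -> [47, 37]
push(36) -> [47, 37, 36]
push(25) -> [47, 37, 36, 25]
peek()->25
push(39) -> [47, 37, 36, 25, 39]
push(44) -> [47, 37, 36, 25, 39, 44]
push(11) -> [47, 37, 36, 25, 39, 44, 11]
push(16) -> [47, 37, 36, 25, 39, 44, 11, 16]

Final stack: [47, 37, 36, 25, 39, 44, 11, 16]


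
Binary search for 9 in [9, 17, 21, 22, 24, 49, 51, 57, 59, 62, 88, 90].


Step 1: lo=0, hi=11, mid=5, val=49
Step 2: lo=0, hi=4, mid=2, val=21
Step 3: lo=0, hi=1, mid=0, val=9

Found at index 0


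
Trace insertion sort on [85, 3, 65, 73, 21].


Initial: [85, 3, 65, 73, 21]
Insert 3: [3, 85, 65, 73, 21]
Insert 65: [3, 65, 85, 73, 21]
Insert 73: [3, 65, 73, 85, 21]
Insert 21: [3, 21, 65, 73, 85]

Sorted: [3, 21, 65, 73, 85]


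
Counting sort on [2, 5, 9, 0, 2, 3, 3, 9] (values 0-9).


Input: [2, 5, 9, 0, 2, 3, 3, 9]
Counts: [1, 0, 2, 2, 0, 1, 0, 0, 0, 2]

Sorted: [0, 2, 2, 3, 3, 5, 9, 9]


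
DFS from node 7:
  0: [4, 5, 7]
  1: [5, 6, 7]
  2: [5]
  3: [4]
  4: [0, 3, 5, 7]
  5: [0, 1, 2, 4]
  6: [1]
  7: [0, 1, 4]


Visit 7, push [4, 1, 0]
Visit 0, push [5, 4]
Visit 4, push [5, 3]
Visit 3, push []
Visit 5, push [2, 1]
Visit 1, push [6]
Visit 6, push []
Visit 2, push []

DFS order: [7, 0, 4, 3, 5, 1, 6, 2]


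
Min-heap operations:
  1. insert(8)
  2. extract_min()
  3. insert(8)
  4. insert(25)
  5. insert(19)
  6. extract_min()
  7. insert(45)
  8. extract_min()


insert(8) -> [8]
extract_min()->8, []
insert(8) -> [8]
insert(25) -> [8, 25]
insert(19) -> [8, 25, 19]
extract_min()->8, [19, 25]
insert(45) -> [19, 25, 45]
extract_min()->19, [25, 45]

Final heap: [25, 45]


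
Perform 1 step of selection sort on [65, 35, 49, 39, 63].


Initial: [65, 35, 49, 39, 63]
Step 1: min=35 at 1
  Swap: [35, 65, 49, 39, 63]

After 1 step: [35, 65, 49, 39, 63]


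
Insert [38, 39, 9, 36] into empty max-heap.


Insert 38: [38]
Insert 39: [39, 38]
Insert 9: [39, 38, 9]
Insert 36: [39, 38, 9, 36]

Final heap: [39, 38, 9, 36]


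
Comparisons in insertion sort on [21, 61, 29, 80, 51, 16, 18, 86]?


Algorithm: insertion sort
Input: [21, 61, 29, 80, 51, 16, 18, 86]
Sorted: [16, 18, 21, 29, 51, 61, 80, 86]

19


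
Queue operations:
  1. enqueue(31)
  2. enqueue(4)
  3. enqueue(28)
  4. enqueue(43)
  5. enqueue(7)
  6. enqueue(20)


enqueue(31) -> [31]
enqueue(4) -> [31, 4]
enqueue(28) -> [31, 4, 28]
enqueue(43) -> [31, 4, 28, 43]
enqueue(7) -> [31, 4, 28, 43, 7]
enqueue(20) -> [31, 4, 28, 43, 7, 20]

Final queue: [31, 4, 28, 43, 7, 20]


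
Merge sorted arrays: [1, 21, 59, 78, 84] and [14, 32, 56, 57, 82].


Take 1 from A
Take 14 from B
Take 21 from A
Take 32 from B
Take 56 from B
Take 57 from B
Take 59 from A
Take 78 from A
Take 82 from B

Merged: [1, 14, 21, 32, 56, 57, 59, 78, 82, 84]


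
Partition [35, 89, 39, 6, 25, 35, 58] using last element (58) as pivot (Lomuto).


Pivot: 58
  35 <= 58: advance i (no swap)
  39 <= 58: swap -> [35, 39, 89, 6, 25, 35, 58]
  6 <= 58: swap -> [35, 39, 6, 89, 25, 35, 58]
  25 <= 58: swap -> [35, 39, 6, 25, 89, 35, 58]
  35 <= 58: swap -> [35, 39, 6, 25, 35, 89, 58]
Place pivot at 5: [35, 39, 6, 25, 35, 58, 89]

Partitioned: [35, 39, 6, 25, 35, 58, 89]


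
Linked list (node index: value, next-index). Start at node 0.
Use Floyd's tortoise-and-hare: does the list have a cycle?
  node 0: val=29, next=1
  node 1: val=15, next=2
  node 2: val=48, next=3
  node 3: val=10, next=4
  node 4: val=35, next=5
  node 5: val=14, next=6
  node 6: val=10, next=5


Floyd's tortoise (slow, +1) and hare (fast, +2):
  init: slow=0, fast=0
  step 1: slow=1, fast=2
  step 2: slow=2, fast=4
  step 3: slow=3, fast=6
  step 4: slow=4, fast=6
  step 5: slow=5, fast=6
  step 6: slow=6, fast=6
  slow == fast at node 6: cycle detected

Cycle: yes


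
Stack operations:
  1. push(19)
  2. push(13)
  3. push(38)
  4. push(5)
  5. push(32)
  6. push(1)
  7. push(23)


push(19) -> [19]
push(13) -> [19, 13]
push(38) -> [19, 13, 38]
push(5) -> [19, 13, 38, 5]
push(32) -> [19, 13, 38, 5, 32]
push(1) -> [19, 13, 38, 5, 32, 1]
push(23) -> [19, 13, 38, 5, 32, 1, 23]

Final stack: [19, 13, 38, 5, 32, 1, 23]


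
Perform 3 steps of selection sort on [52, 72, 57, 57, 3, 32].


Initial: [52, 72, 57, 57, 3, 32]
Step 1: min=3 at 4
  Swap: [3, 72, 57, 57, 52, 32]
Step 2: min=32 at 5
  Swap: [3, 32, 57, 57, 52, 72]
Step 3: min=52 at 4
  Swap: [3, 32, 52, 57, 57, 72]

After 3 steps: [3, 32, 52, 57, 57, 72]


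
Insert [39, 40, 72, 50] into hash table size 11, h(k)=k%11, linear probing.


Insert 39: h=6 -> slot 6
Insert 40: h=7 -> slot 7
Insert 72: h=6, 2 probes -> slot 8
Insert 50: h=6, 3 probes -> slot 9

Table: [None, None, None, None, None, None, 39, 40, 72, 50, None]


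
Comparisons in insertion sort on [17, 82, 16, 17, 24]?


Algorithm: insertion sort
Input: [17, 82, 16, 17, 24]
Sorted: [16, 17, 17, 24, 82]

7


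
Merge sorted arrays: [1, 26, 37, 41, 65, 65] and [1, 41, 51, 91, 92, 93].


Take 1 from A
Take 1 from B
Take 26 from A
Take 37 from A
Take 41 from A
Take 41 from B
Take 51 from B
Take 65 from A
Take 65 from A

Merged: [1, 1, 26, 37, 41, 41, 51, 65, 65, 91, 92, 93]


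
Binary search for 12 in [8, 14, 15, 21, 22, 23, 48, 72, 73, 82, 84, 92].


Step 1: lo=0, hi=11, mid=5, val=23
Step 2: lo=0, hi=4, mid=2, val=15
Step 3: lo=0, hi=1, mid=0, val=8
Step 4: lo=1, hi=1, mid=1, val=14

Not found


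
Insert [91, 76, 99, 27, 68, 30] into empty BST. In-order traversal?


Insert 91: root
Insert 76: L from 91
Insert 99: R from 91
Insert 27: L from 91 -> L from 76
Insert 68: L from 91 -> L from 76 -> R from 27
Insert 30: L from 91 -> L from 76 -> R from 27 -> L from 68

In-order: [27, 30, 68, 76, 91, 99]


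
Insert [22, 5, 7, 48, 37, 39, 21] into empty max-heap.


Insert 22: [22]
Insert 5: [22, 5]
Insert 7: [22, 5, 7]
Insert 48: [48, 22, 7, 5]
Insert 37: [48, 37, 7, 5, 22]
Insert 39: [48, 37, 39, 5, 22, 7]
Insert 21: [48, 37, 39, 5, 22, 7, 21]

Final heap: [48, 37, 39, 5, 22, 7, 21]


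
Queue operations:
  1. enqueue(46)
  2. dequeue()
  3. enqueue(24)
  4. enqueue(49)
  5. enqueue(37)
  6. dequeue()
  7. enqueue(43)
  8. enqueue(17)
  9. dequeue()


enqueue(46) -> [46]
dequeue()->46, []
enqueue(24) -> [24]
enqueue(49) -> [24, 49]
enqueue(37) -> [24, 49, 37]
dequeue()->24, [49, 37]
enqueue(43) -> [49, 37, 43]
enqueue(17) -> [49, 37, 43, 17]
dequeue()->49, [37, 43, 17]

Final queue: [37, 43, 17]


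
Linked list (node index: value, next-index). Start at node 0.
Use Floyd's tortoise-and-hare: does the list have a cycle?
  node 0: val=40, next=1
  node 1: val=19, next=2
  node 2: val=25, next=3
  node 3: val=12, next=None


Floyd's tortoise (slow, +1) and hare (fast, +2):
  init: slow=0, fast=0
  step 1: slow=1, fast=2
  step 2: fast 2->3->None, no cycle

Cycle: no


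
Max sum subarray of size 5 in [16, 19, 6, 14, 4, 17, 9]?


[0:5]: 59
[1:6]: 60
[2:7]: 50

Max: 60 at [1:6]


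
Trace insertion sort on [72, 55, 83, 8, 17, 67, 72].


Initial: [72, 55, 83, 8, 17, 67, 72]
Insert 55: [55, 72, 83, 8, 17, 67, 72]
Insert 83: [55, 72, 83, 8, 17, 67, 72]
Insert 8: [8, 55, 72, 83, 17, 67, 72]
Insert 17: [8, 17, 55, 72, 83, 67, 72]
Insert 67: [8, 17, 55, 67, 72, 83, 72]
Insert 72: [8, 17, 55, 67, 72, 72, 83]

Sorted: [8, 17, 55, 67, 72, 72, 83]


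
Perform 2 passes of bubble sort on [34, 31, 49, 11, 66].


Initial: [34, 31, 49, 11, 66]
Pass 1: [31, 34, 11, 49, 66] (2 swaps)
Pass 2: [31, 11, 34, 49, 66] (1 swaps)

After 2 passes: [31, 11, 34, 49, 66]


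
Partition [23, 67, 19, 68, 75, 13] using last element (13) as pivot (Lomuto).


Pivot: 13
Place pivot at 0: [13, 67, 19, 68, 75, 23]

Partitioned: [13, 67, 19, 68, 75, 23]


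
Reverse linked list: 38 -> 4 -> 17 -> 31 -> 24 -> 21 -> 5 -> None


Step 1: curr=38, set curr.next=prev(None) | reversed so far: 38
Step 2: curr=4, set curr.next=prev(38) | reversed so far: 4 -> 38
Step 3: curr=17, set curr.next=prev(4) | reversed so far: 17 -> 4 -> 38
Step 4: curr=31, set curr.next=prev(17) | reversed so far: 31 -> 17 -> 4 -> 38
Step 5: curr=24, set curr.next=prev(31) | reversed so far: 24 -> 31 -> 17 -> 4 -> 38
Step 6: curr=21, set curr.next=prev(24) | reversed so far: 21 -> 24 -> 31 -> 17 -> 4 -> 38
Step 7: curr=5, set curr.next=prev(21) | reversed so far: 5 -> 21 -> 24 -> 31 -> 17 -> 4 -> 38

5 -> 21 -> 24 -> 31 -> 17 -> 4 -> 38 -> None


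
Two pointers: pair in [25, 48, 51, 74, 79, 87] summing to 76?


lo=0(25)+hi=5(87)=112
lo=0(25)+hi=4(79)=104
lo=0(25)+hi=3(74)=99
lo=0(25)+hi=2(51)=76

Yes: 25+51=76


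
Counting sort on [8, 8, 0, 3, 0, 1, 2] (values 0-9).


Input: [8, 8, 0, 3, 0, 1, 2]
Counts: [2, 1, 1, 1, 0, 0, 0, 0, 2, 0]

Sorted: [0, 0, 1, 2, 3, 8, 8]


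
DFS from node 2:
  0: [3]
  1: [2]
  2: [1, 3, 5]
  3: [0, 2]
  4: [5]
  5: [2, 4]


Visit 2, push [5, 3, 1]
Visit 1, push []
Visit 3, push [0]
Visit 0, push []
Visit 5, push [4]
Visit 4, push []

DFS order: [2, 1, 3, 0, 5, 4]


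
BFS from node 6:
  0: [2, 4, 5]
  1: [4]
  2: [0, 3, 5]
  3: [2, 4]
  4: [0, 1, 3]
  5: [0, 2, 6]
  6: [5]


Visit 6, enqueue [5]
Visit 5, enqueue [0, 2]
Visit 0, enqueue [4]
Visit 2, enqueue [3]
Visit 4, enqueue [1]
Visit 3, enqueue []
Visit 1, enqueue []

BFS order: [6, 5, 0, 2, 4, 3, 1]


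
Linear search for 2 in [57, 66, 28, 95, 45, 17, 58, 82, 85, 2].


i=0: 57!=2
i=1: 66!=2
i=2: 28!=2
i=3: 95!=2
i=4: 45!=2
i=5: 17!=2
i=6: 58!=2
i=7: 82!=2
i=8: 85!=2
i=9: 2==2 found!

Found at 9, 10 comps


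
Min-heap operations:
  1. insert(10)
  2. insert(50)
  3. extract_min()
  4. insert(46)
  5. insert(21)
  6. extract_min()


insert(10) -> [10]
insert(50) -> [10, 50]
extract_min()->10, [50]
insert(46) -> [46, 50]
insert(21) -> [21, 50, 46]
extract_min()->21, [46, 50]

Final heap: [46, 50]


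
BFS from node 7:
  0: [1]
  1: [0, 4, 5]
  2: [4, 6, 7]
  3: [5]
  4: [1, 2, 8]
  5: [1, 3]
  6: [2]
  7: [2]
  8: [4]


Visit 7, enqueue [2]
Visit 2, enqueue [4, 6]
Visit 4, enqueue [1, 8]
Visit 6, enqueue []
Visit 1, enqueue [0, 5]
Visit 8, enqueue []
Visit 0, enqueue []
Visit 5, enqueue [3]
Visit 3, enqueue []

BFS order: [7, 2, 4, 6, 1, 8, 0, 5, 3]


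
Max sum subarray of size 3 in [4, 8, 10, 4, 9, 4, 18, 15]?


[0:3]: 22
[1:4]: 22
[2:5]: 23
[3:6]: 17
[4:7]: 31
[5:8]: 37

Max: 37 at [5:8]


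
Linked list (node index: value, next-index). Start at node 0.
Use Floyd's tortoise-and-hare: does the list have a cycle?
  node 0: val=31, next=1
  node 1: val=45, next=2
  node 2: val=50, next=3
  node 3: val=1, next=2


Floyd's tortoise (slow, +1) and hare (fast, +2):
  init: slow=0, fast=0
  step 1: slow=1, fast=2
  step 2: slow=2, fast=2
  slow == fast at node 2: cycle detected

Cycle: yes


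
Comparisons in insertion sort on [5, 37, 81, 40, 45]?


Algorithm: insertion sort
Input: [5, 37, 81, 40, 45]
Sorted: [5, 37, 40, 45, 81]

6


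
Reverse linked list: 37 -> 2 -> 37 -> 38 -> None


Step 1: curr=37, set curr.next=prev(None) | reversed so far: 37
Step 2: curr=2, set curr.next=prev(37) | reversed so far: 2 -> 37
Step 3: curr=37, set curr.next=prev(2) | reversed so far: 37 -> 2 -> 37
Step 4: curr=38, set curr.next=prev(37) | reversed so far: 38 -> 37 -> 2 -> 37

38 -> 37 -> 2 -> 37 -> None


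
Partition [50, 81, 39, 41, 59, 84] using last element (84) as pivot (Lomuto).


Pivot: 84
  50 <= 84: advance i (no swap)
  81 <= 84: advance i (no swap)
  39 <= 84: advance i (no swap)
  41 <= 84: advance i (no swap)
  59 <= 84: advance i (no swap)
Place pivot at 5: [50, 81, 39, 41, 59, 84]

Partitioned: [50, 81, 39, 41, 59, 84]


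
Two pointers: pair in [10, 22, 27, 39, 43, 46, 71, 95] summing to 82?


lo=0(10)+hi=7(95)=105
lo=0(10)+hi=6(71)=81
lo=1(22)+hi=6(71)=93
lo=1(22)+hi=5(46)=68
lo=2(27)+hi=5(46)=73
lo=3(39)+hi=5(46)=85
lo=3(39)+hi=4(43)=82

Yes: 39+43=82


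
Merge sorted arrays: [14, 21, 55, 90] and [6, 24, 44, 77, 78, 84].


Take 6 from B
Take 14 from A
Take 21 from A
Take 24 from B
Take 44 from B
Take 55 from A
Take 77 from B
Take 78 from B
Take 84 from B

Merged: [6, 14, 21, 24, 44, 55, 77, 78, 84, 90]


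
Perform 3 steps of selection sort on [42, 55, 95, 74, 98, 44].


Initial: [42, 55, 95, 74, 98, 44]
Step 1: min=42 at 0
  Swap: [42, 55, 95, 74, 98, 44]
Step 2: min=44 at 5
  Swap: [42, 44, 95, 74, 98, 55]
Step 3: min=55 at 5
  Swap: [42, 44, 55, 74, 98, 95]

After 3 steps: [42, 44, 55, 74, 98, 95]


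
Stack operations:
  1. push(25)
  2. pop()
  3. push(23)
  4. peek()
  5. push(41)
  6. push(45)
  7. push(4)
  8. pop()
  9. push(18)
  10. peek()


push(25) -> [25]
pop()->25, []
push(23) -> [23]
peek()->23
push(41) -> [23, 41]
push(45) -> [23, 41, 45]
push(4) -> [23, 41, 45, 4]
pop()->4, [23, 41, 45]
push(18) -> [23, 41, 45, 18]
peek()->18

Final stack: [23, 41, 45, 18]


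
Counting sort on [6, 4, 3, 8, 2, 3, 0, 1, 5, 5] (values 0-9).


Input: [6, 4, 3, 8, 2, 3, 0, 1, 5, 5]
Counts: [1, 1, 1, 2, 1, 2, 1, 0, 1, 0]

Sorted: [0, 1, 2, 3, 3, 4, 5, 5, 6, 8]


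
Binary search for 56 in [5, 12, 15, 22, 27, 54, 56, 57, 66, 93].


Step 1: lo=0, hi=9, mid=4, val=27
Step 2: lo=5, hi=9, mid=7, val=57
Step 3: lo=5, hi=6, mid=5, val=54
Step 4: lo=6, hi=6, mid=6, val=56

Found at index 6


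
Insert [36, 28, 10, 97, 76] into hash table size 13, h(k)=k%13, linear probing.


Insert 36: h=10 -> slot 10
Insert 28: h=2 -> slot 2
Insert 10: h=10, 1 probes -> slot 11
Insert 97: h=6 -> slot 6
Insert 76: h=11, 1 probes -> slot 12

Table: [None, None, 28, None, None, None, 97, None, None, None, 36, 10, 76]


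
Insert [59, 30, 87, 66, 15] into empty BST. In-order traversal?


Insert 59: root
Insert 30: L from 59
Insert 87: R from 59
Insert 66: R from 59 -> L from 87
Insert 15: L from 59 -> L from 30

In-order: [15, 30, 59, 66, 87]


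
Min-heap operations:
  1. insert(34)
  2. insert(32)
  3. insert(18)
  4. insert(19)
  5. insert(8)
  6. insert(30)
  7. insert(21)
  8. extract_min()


insert(34) -> [34]
insert(32) -> [32, 34]
insert(18) -> [18, 34, 32]
insert(19) -> [18, 19, 32, 34]
insert(8) -> [8, 18, 32, 34, 19]
insert(30) -> [8, 18, 30, 34, 19, 32]
insert(21) -> [8, 18, 21, 34, 19, 32, 30]
extract_min()->8, [18, 19, 21, 34, 30, 32]

Final heap: [18, 19, 21, 34, 30, 32]


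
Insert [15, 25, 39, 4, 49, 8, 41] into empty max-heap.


Insert 15: [15]
Insert 25: [25, 15]
Insert 39: [39, 15, 25]
Insert 4: [39, 15, 25, 4]
Insert 49: [49, 39, 25, 4, 15]
Insert 8: [49, 39, 25, 4, 15, 8]
Insert 41: [49, 39, 41, 4, 15, 8, 25]

Final heap: [49, 39, 41, 4, 15, 8, 25]


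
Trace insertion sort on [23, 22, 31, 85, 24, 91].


Initial: [23, 22, 31, 85, 24, 91]
Insert 22: [22, 23, 31, 85, 24, 91]
Insert 31: [22, 23, 31, 85, 24, 91]
Insert 85: [22, 23, 31, 85, 24, 91]
Insert 24: [22, 23, 24, 31, 85, 91]
Insert 91: [22, 23, 24, 31, 85, 91]

Sorted: [22, 23, 24, 31, 85, 91]


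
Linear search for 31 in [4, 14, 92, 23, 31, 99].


i=0: 4!=31
i=1: 14!=31
i=2: 92!=31
i=3: 23!=31
i=4: 31==31 found!

Found at 4, 5 comps


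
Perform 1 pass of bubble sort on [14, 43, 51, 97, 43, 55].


Initial: [14, 43, 51, 97, 43, 55]
Pass 1: [14, 43, 51, 43, 55, 97] (2 swaps)

After 1 pass: [14, 43, 51, 43, 55, 97]


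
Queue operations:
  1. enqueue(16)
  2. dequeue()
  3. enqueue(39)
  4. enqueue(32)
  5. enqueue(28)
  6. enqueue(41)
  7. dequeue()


enqueue(16) -> [16]
dequeue()->16, []
enqueue(39) -> [39]
enqueue(32) -> [39, 32]
enqueue(28) -> [39, 32, 28]
enqueue(41) -> [39, 32, 28, 41]
dequeue()->39, [32, 28, 41]

Final queue: [32, 28, 41]


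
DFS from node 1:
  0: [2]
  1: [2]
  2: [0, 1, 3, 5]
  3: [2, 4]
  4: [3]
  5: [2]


Visit 1, push [2]
Visit 2, push [5, 3, 0]
Visit 0, push []
Visit 3, push [4]
Visit 4, push []
Visit 5, push []

DFS order: [1, 2, 0, 3, 4, 5]


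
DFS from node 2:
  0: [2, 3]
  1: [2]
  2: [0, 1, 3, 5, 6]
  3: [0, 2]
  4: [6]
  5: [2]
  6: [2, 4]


Visit 2, push [6, 5, 3, 1, 0]
Visit 0, push [3]
Visit 3, push []
Visit 1, push []
Visit 5, push []
Visit 6, push [4]
Visit 4, push []

DFS order: [2, 0, 3, 1, 5, 6, 4]


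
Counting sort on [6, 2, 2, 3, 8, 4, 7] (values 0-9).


Input: [6, 2, 2, 3, 8, 4, 7]
Counts: [0, 0, 2, 1, 1, 0, 1, 1, 1, 0]

Sorted: [2, 2, 3, 4, 6, 7, 8]


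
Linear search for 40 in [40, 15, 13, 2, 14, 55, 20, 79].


i=0: 40==40 found!

Found at 0, 1 comps


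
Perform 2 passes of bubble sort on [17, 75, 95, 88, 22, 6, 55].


Initial: [17, 75, 95, 88, 22, 6, 55]
Pass 1: [17, 75, 88, 22, 6, 55, 95] (4 swaps)
Pass 2: [17, 75, 22, 6, 55, 88, 95] (3 swaps)

After 2 passes: [17, 75, 22, 6, 55, 88, 95]


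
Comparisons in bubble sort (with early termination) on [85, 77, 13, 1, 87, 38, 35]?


Algorithm: bubble sort (with early termination)
Input: [85, 77, 13, 1, 87, 38, 35]
Sorted: [1, 13, 35, 38, 77, 85, 87]

20


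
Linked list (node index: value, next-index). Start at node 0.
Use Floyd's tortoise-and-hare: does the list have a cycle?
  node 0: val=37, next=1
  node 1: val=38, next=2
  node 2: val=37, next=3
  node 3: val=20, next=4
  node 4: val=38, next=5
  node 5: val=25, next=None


Floyd's tortoise (slow, +1) and hare (fast, +2):
  init: slow=0, fast=0
  step 1: slow=1, fast=2
  step 2: slow=2, fast=4
  step 3: fast 4->5->None, no cycle

Cycle: no


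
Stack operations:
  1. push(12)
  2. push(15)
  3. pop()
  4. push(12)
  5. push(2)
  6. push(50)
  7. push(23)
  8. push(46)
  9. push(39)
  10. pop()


push(12) -> [12]
push(15) -> [12, 15]
pop()->15, [12]
push(12) -> [12, 12]
push(2) -> [12, 12, 2]
push(50) -> [12, 12, 2, 50]
push(23) -> [12, 12, 2, 50, 23]
push(46) -> [12, 12, 2, 50, 23, 46]
push(39) -> [12, 12, 2, 50, 23, 46, 39]
pop()->39, [12, 12, 2, 50, 23, 46]

Final stack: [12, 12, 2, 50, 23, 46]


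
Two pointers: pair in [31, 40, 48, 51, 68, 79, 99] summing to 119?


lo=0(31)+hi=6(99)=130
lo=0(31)+hi=5(79)=110
lo=1(40)+hi=5(79)=119

Yes: 40+79=119


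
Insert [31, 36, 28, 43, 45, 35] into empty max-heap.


Insert 31: [31]
Insert 36: [36, 31]
Insert 28: [36, 31, 28]
Insert 43: [43, 36, 28, 31]
Insert 45: [45, 43, 28, 31, 36]
Insert 35: [45, 43, 35, 31, 36, 28]

Final heap: [45, 43, 35, 31, 36, 28]


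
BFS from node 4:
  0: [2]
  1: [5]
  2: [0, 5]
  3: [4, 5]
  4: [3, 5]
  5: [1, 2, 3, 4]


Visit 4, enqueue [3, 5]
Visit 3, enqueue []
Visit 5, enqueue [1, 2]
Visit 1, enqueue []
Visit 2, enqueue [0]
Visit 0, enqueue []

BFS order: [4, 3, 5, 1, 2, 0]


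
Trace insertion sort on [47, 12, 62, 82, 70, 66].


Initial: [47, 12, 62, 82, 70, 66]
Insert 12: [12, 47, 62, 82, 70, 66]
Insert 62: [12, 47, 62, 82, 70, 66]
Insert 82: [12, 47, 62, 82, 70, 66]
Insert 70: [12, 47, 62, 70, 82, 66]
Insert 66: [12, 47, 62, 66, 70, 82]

Sorted: [12, 47, 62, 66, 70, 82]


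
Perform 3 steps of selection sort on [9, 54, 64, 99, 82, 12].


Initial: [9, 54, 64, 99, 82, 12]
Step 1: min=9 at 0
  Swap: [9, 54, 64, 99, 82, 12]
Step 2: min=12 at 5
  Swap: [9, 12, 64, 99, 82, 54]
Step 3: min=54 at 5
  Swap: [9, 12, 54, 99, 82, 64]

After 3 steps: [9, 12, 54, 99, 82, 64]


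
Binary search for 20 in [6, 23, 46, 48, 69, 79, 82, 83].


Step 1: lo=0, hi=7, mid=3, val=48
Step 2: lo=0, hi=2, mid=1, val=23
Step 3: lo=0, hi=0, mid=0, val=6

Not found


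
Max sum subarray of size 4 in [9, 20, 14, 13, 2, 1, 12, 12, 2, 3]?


[0:4]: 56
[1:5]: 49
[2:6]: 30
[3:7]: 28
[4:8]: 27
[5:9]: 27
[6:10]: 29

Max: 56 at [0:4]


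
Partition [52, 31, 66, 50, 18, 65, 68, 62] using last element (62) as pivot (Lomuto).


Pivot: 62
  52 <= 62: advance i (no swap)
  31 <= 62: advance i (no swap)
  50 <= 62: swap -> [52, 31, 50, 66, 18, 65, 68, 62]
  18 <= 62: swap -> [52, 31, 50, 18, 66, 65, 68, 62]
Place pivot at 4: [52, 31, 50, 18, 62, 65, 68, 66]

Partitioned: [52, 31, 50, 18, 62, 65, 68, 66]


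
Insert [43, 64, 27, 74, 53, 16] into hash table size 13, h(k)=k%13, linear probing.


Insert 43: h=4 -> slot 4
Insert 64: h=12 -> slot 12
Insert 27: h=1 -> slot 1
Insert 74: h=9 -> slot 9
Insert 53: h=1, 1 probes -> slot 2
Insert 16: h=3 -> slot 3

Table: [None, 27, 53, 16, 43, None, None, None, None, 74, None, None, 64]


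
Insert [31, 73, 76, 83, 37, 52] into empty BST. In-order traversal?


Insert 31: root
Insert 73: R from 31
Insert 76: R from 31 -> R from 73
Insert 83: R from 31 -> R from 73 -> R from 76
Insert 37: R from 31 -> L from 73
Insert 52: R from 31 -> L from 73 -> R from 37

In-order: [31, 37, 52, 73, 76, 83]


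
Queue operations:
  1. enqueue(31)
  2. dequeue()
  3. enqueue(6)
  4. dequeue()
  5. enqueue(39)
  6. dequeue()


enqueue(31) -> [31]
dequeue()->31, []
enqueue(6) -> [6]
dequeue()->6, []
enqueue(39) -> [39]
dequeue()->39, []

Final queue: []


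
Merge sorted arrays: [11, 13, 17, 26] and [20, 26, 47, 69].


Take 11 from A
Take 13 from A
Take 17 from A
Take 20 from B
Take 26 from A

Merged: [11, 13, 17, 20, 26, 26, 47, 69]


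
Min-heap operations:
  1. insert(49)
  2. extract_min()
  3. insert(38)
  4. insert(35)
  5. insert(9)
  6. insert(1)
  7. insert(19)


insert(49) -> [49]
extract_min()->49, []
insert(38) -> [38]
insert(35) -> [35, 38]
insert(9) -> [9, 38, 35]
insert(1) -> [1, 9, 35, 38]
insert(19) -> [1, 9, 35, 38, 19]

Final heap: [1, 9, 35, 38, 19]


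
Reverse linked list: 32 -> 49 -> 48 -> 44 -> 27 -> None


Step 1: curr=32, set curr.next=prev(None) | reversed so far: 32
Step 2: curr=49, set curr.next=prev(32) | reversed so far: 49 -> 32
Step 3: curr=48, set curr.next=prev(49) | reversed so far: 48 -> 49 -> 32
Step 4: curr=44, set curr.next=prev(48) | reversed so far: 44 -> 48 -> 49 -> 32
Step 5: curr=27, set curr.next=prev(44) | reversed so far: 27 -> 44 -> 48 -> 49 -> 32

27 -> 44 -> 48 -> 49 -> 32 -> None


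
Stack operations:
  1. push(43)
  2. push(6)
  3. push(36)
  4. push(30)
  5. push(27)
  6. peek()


push(43) -> [43]
push(6) -> [43, 6]
push(36) -> [43, 6, 36]
push(30) -> [43, 6, 36, 30]
push(27) -> [43, 6, 36, 30, 27]
peek()->27

Final stack: [43, 6, 36, 30, 27]


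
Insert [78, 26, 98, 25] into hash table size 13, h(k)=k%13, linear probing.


Insert 78: h=0 -> slot 0
Insert 26: h=0, 1 probes -> slot 1
Insert 98: h=7 -> slot 7
Insert 25: h=12 -> slot 12

Table: [78, 26, None, None, None, None, None, 98, None, None, None, None, 25]


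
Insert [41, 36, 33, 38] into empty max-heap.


Insert 41: [41]
Insert 36: [41, 36]
Insert 33: [41, 36, 33]
Insert 38: [41, 38, 33, 36]

Final heap: [41, 38, 33, 36]


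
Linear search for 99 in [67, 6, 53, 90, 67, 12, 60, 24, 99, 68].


i=0: 67!=99
i=1: 6!=99
i=2: 53!=99
i=3: 90!=99
i=4: 67!=99
i=5: 12!=99
i=6: 60!=99
i=7: 24!=99
i=8: 99==99 found!

Found at 8, 9 comps


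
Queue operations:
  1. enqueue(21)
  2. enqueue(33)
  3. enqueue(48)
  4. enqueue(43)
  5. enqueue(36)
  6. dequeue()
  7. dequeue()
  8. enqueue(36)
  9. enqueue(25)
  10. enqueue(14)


enqueue(21) -> [21]
enqueue(33) -> [21, 33]
enqueue(48) -> [21, 33, 48]
enqueue(43) -> [21, 33, 48, 43]
enqueue(36) -> [21, 33, 48, 43, 36]
dequeue()->21, [33, 48, 43, 36]
dequeue()->33, [48, 43, 36]
enqueue(36) -> [48, 43, 36, 36]
enqueue(25) -> [48, 43, 36, 36, 25]
enqueue(14) -> [48, 43, 36, 36, 25, 14]

Final queue: [48, 43, 36, 36, 25, 14]


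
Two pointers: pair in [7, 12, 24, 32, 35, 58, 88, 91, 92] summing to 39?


lo=0(7)+hi=8(92)=99
lo=0(7)+hi=7(91)=98
lo=0(7)+hi=6(88)=95
lo=0(7)+hi=5(58)=65
lo=0(7)+hi=4(35)=42
lo=0(7)+hi=3(32)=39

Yes: 7+32=39


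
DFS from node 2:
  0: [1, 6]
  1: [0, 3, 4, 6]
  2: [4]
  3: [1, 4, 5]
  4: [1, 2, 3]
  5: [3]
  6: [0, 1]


Visit 2, push [4]
Visit 4, push [3, 1]
Visit 1, push [6, 3, 0]
Visit 0, push [6]
Visit 6, push []
Visit 3, push [5]
Visit 5, push []

DFS order: [2, 4, 1, 0, 6, 3, 5]


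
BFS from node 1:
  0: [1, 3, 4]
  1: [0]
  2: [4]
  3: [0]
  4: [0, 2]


Visit 1, enqueue [0]
Visit 0, enqueue [3, 4]
Visit 3, enqueue []
Visit 4, enqueue [2]
Visit 2, enqueue []

BFS order: [1, 0, 3, 4, 2]


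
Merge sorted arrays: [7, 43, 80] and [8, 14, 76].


Take 7 from A
Take 8 from B
Take 14 from B
Take 43 from A
Take 76 from B

Merged: [7, 8, 14, 43, 76, 80]


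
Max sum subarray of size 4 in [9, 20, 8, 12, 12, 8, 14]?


[0:4]: 49
[1:5]: 52
[2:6]: 40
[3:7]: 46

Max: 52 at [1:5]


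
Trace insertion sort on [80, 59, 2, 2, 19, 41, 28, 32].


Initial: [80, 59, 2, 2, 19, 41, 28, 32]
Insert 59: [59, 80, 2, 2, 19, 41, 28, 32]
Insert 2: [2, 59, 80, 2, 19, 41, 28, 32]
Insert 2: [2, 2, 59, 80, 19, 41, 28, 32]
Insert 19: [2, 2, 19, 59, 80, 41, 28, 32]
Insert 41: [2, 2, 19, 41, 59, 80, 28, 32]
Insert 28: [2, 2, 19, 28, 41, 59, 80, 32]
Insert 32: [2, 2, 19, 28, 32, 41, 59, 80]

Sorted: [2, 2, 19, 28, 32, 41, 59, 80]


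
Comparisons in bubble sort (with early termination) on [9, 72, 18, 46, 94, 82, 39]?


Algorithm: bubble sort (with early termination)
Input: [9, 72, 18, 46, 94, 82, 39]
Sorted: [9, 18, 39, 46, 72, 82, 94]

20


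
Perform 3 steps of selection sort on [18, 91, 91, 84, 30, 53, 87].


Initial: [18, 91, 91, 84, 30, 53, 87]
Step 1: min=18 at 0
  Swap: [18, 91, 91, 84, 30, 53, 87]
Step 2: min=30 at 4
  Swap: [18, 30, 91, 84, 91, 53, 87]
Step 3: min=53 at 5
  Swap: [18, 30, 53, 84, 91, 91, 87]

After 3 steps: [18, 30, 53, 84, 91, 91, 87]


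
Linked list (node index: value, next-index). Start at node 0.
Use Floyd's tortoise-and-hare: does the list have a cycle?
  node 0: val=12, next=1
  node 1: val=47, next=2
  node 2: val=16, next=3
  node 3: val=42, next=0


Floyd's tortoise (slow, +1) and hare (fast, +2):
  init: slow=0, fast=0
  step 1: slow=1, fast=2
  step 2: slow=2, fast=0
  step 3: slow=3, fast=2
  step 4: slow=0, fast=0
  slow == fast at node 0: cycle detected

Cycle: yes


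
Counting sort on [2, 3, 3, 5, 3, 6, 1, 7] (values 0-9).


Input: [2, 3, 3, 5, 3, 6, 1, 7]
Counts: [0, 1, 1, 3, 0, 1, 1, 1, 0, 0]

Sorted: [1, 2, 3, 3, 3, 5, 6, 7]


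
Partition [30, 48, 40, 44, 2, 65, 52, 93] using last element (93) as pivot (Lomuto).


Pivot: 93
  30 <= 93: advance i (no swap)
  48 <= 93: advance i (no swap)
  40 <= 93: advance i (no swap)
  44 <= 93: advance i (no swap)
  2 <= 93: advance i (no swap)
  65 <= 93: advance i (no swap)
  52 <= 93: advance i (no swap)
Place pivot at 7: [30, 48, 40, 44, 2, 65, 52, 93]

Partitioned: [30, 48, 40, 44, 2, 65, 52, 93]


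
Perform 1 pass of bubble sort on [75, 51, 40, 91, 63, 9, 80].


Initial: [75, 51, 40, 91, 63, 9, 80]
Pass 1: [51, 40, 75, 63, 9, 80, 91] (5 swaps)

After 1 pass: [51, 40, 75, 63, 9, 80, 91]


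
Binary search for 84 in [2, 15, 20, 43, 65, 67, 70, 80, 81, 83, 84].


Step 1: lo=0, hi=10, mid=5, val=67
Step 2: lo=6, hi=10, mid=8, val=81
Step 3: lo=9, hi=10, mid=9, val=83
Step 4: lo=10, hi=10, mid=10, val=84

Found at index 10


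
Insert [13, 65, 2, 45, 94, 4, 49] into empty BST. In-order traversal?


Insert 13: root
Insert 65: R from 13
Insert 2: L from 13
Insert 45: R from 13 -> L from 65
Insert 94: R from 13 -> R from 65
Insert 4: L from 13 -> R from 2
Insert 49: R from 13 -> L from 65 -> R from 45

In-order: [2, 4, 13, 45, 49, 65, 94]


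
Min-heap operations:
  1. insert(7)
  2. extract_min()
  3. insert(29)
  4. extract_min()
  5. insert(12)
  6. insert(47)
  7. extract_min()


insert(7) -> [7]
extract_min()->7, []
insert(29) -> [29]
extract_min()->29, []
insert(12) -> [12]
insert(47) -> [12, 47]
extract_min()->12, [47]

Final heap: [47]


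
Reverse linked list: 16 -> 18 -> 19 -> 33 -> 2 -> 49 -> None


Step 1: curr=16, set curr.next=prev(None) | reversed so far: 16
Step 2: curr=18, set curr.next=prev(16) | reversed so far: 18 -> 16
Step 3: curr=19, set curr.next=prev(18) | reversed so far: 19 -> 18 -> 16
Step 4: curr=33, set curr.next=prev(19) | reversed so far: 33 -> 19 -> 18 -> 16
Step 5: curr=2, set curr.next=prev(33) | reversed so far: 2 -> 33 -> 19 -> 18 -> 16
Step 6: curr=49, set curr.next=prev(2) | reversed so far: 49 -> 2 -> 33 -> 19 -> 18 -> 16

49 -> 2 -> 33 -> 19 -> 18 -> 16 -> None


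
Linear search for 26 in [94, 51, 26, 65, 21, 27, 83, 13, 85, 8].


i=0: 94!=26
i=1: 51!=26
i=2: 26==26 found!

Found at 2, 3 comps


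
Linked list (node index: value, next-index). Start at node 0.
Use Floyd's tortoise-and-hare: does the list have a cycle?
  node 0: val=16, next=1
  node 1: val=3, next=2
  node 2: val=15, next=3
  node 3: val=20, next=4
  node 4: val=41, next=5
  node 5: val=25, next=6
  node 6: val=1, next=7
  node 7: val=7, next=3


Floyd's tortoise (slow, +1) and hare (fast, +2):
  init: slow=0, fast=0
  step 1: slow=1, fast=2
  step 2: slow=2, fast=4
  step 3: slow=3, fast=6
  step 4: slow=4, fast=3
  step 5: slow=5, fast=5
  slow == fast at node 5: cycle detected

Cycle: yes


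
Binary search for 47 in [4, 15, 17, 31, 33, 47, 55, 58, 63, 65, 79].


Step 1: lo=0, hi=10, mid=5, val=47

Found at index 5


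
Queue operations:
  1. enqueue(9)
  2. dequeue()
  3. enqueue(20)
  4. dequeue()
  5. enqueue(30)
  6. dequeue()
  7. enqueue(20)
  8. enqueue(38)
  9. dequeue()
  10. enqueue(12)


enqueue(9) -> [9]
dequeue()->9, []
enqueue(20) -> [20]
dequeue()->20, []
enqueue(30) -> [30]
dequeue()->30, []
enqueue(20) -> [20]
enqueue(38) -> [20, 38]
dequeue()->20, [38]
enqueue(12) -> [38, 12]

Final queue: [38, 12]


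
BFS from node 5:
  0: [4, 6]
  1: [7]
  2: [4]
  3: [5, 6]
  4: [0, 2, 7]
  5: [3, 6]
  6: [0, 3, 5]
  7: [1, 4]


Visit 5, enqueue [3, 6]
Visit 3, enqueue []
Visit 6, enqueue [0]
Visit 0, enqueue [4]
Visit 4, enqueue [2, 7]
Visit 2, enqueue []
Visit 7, enqueue [1]
Visit 1, enqueue []

BFS order: [5, 3, 6, 0, 4, 2, 7, 1]


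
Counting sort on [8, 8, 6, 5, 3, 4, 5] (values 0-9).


Input: [8, 8, 6, 5, 3, 4, 5]
Counts: [0, 0, 0, 1, 1, 2, 1, 0, 2, 0]

Sorted: [3, 4, 5, 5, 6, 8, 8]


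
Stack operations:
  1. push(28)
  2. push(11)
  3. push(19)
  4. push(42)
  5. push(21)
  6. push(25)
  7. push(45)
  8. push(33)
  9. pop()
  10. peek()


push(28) -> [28]
push(11) -> [28, 11]
push(19) -> [28, 11, 19]
push(42) -> [28, 11, 19, 42]
push(21) -> [28, 11, 19, 42, 21]
push(25) -> [28, 11, 19, 42, 21, 25]
push(45) -> [28, 11, 19, 42, 21, 25, 45]
push(33) -> [28, 11, 19, 42, 21, 25, 45, 33]
pop()->33, [28, 11, 19, 42, 21, 25, 45]
peek()->45

Final stack: [28, 11, 19, 42, 21, 25, 45]


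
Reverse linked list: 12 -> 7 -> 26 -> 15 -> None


Step 1: curr=12, set curr.next=prev(None) | reversed so far: 12
Step 2: curr=7, set curr.next=prev(12) | reversed so far: 7 -> 12
Step 3: curr=26, set curr.next=prev(7) | reversed so far: 26 -> 7 -> 12
Step 4: curr=15, set curr.next=prev(26) | reversed so far: 15 -> 26 -> 7 -> 12

15 -> 26 -> 7 -> 12 -> None


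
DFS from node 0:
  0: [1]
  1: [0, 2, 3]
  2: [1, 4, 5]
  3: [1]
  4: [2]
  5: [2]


Visit 0, push [1]
Visit 1, push [3, 2]
Visit 2, push [5, 4]
Visit 4, push []
Visit 5, push []
Visit 3, push []

DFS order: [0, 1, 2, 4, 5, 3]


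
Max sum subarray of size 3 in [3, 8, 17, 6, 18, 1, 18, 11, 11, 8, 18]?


[0:3]: 28
[1:4]: 31
[2:5]: 41
[3:6]: 25
[4:7]: 37
[5:8]: 30
[6:9]: 40
[7:10]: 30
[8:11]: 37

Max: 41 at [2:5]


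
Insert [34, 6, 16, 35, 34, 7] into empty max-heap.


Insert 34: [34]
Insert 6: [34, 6]
Insert 16: [34, 6, 16]
Insert 35: [35, 34, 16, 6]
Insert 34: [35, 34, 16, 6, 34]
Insert 7: [35, 34, 16, 6, 34, 7]

Final heap: [35, 34, 16, 6, 34, 7]


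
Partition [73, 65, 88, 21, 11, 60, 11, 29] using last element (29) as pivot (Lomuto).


Pivot: 29
  21 <= 29: swap -> [21, 65, 88, 73, 11, 60, 11, 29]
  11 <= 29: swap -> [21, 11, 88, 73, 65, 60, 11, 29]
  11 <= 29: swap -> [21, 11, 11, 73, 65, 60, 88, 29]
Place pivot at 3: [21, 11, 11, 29, 65, 60, 88, 73]

Partitioned: [21, 11, 11, 29, 65, 60, 88, 73]


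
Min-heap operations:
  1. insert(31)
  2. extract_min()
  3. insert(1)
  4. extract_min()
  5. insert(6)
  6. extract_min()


insert(31) -> [31]
extract_min()->31, []
insert(1) -> [1]
extract_min()->1, []
insert(6) -> [6]
extract_min()->6, []

Final heap: []


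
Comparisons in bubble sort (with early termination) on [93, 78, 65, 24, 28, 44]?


Algorithm: bubble sort (with early termination)
Input: [93, 78, 65, 24, 28, 44]
Sorted: [24, 28, 44, 65, 78, 93]

14


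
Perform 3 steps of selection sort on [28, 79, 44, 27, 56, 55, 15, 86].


Initial: [28, 79, 44, 27, 56, 55, 15, 86]
Step 1: min=15 at 6
  Swap: [15, 79, 44, 27, 56, 55, 28, 86]
Step 2: min=27 at 3
  Swap: [15, 27, 44, 79, 56, 55, 28, 86]
Step 3: min=28 at 6
  Swap: [15, 27, 28, 79, 56, 55, 44, 86]

After 3 steps: [15, 27, 28, 79, 56, 55, 44, 86]


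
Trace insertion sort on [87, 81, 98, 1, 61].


Initial: [87, 81, 98, 1, 61]
Insert 81: [81, 87, 98, 1, 61]
Insert 98: [81, 87, 98, 1, 61]
Insert 1: [1, 81, 87, 98, 61]
Insert 61: [1, 61, 81, 87, 98]

Sorted: [1, 61, 81, 87, 98]


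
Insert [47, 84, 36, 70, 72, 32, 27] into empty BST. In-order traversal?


Insert 47: root
Insert 84: R from 47
Insert 36: L from 47
Insert 70: R from 47 -> L from 84
Insert 72: R from 47 -> L from 84 -> R from 70
Insert 32: L from 47 -> L from 36
Insert 27: L from 47 -> L from 36 -> L from 32

In-order: [27, 32, 36, 47, 70, 72, 84]


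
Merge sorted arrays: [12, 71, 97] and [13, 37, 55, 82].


Take 12 from A
Take 13 from B
Take 37 from B
Take 55 from B
Take 71 from A
Take 82 from B

Merged: [12, 13, 37, 55, 71, 82, 97]


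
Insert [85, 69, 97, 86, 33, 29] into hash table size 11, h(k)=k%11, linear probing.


Insert 85: h=8 -> slot 8
Insert 69: h=3 -> slot 3
Insert 97: h=9 -> slot 9
Insert 86: h=9, 1 probes -> slot 10
Insert 33: h=0 -> slot 0
Insert 29: h=7 -> slot 7

Table: [33, None, None, 69, None, None, None, 29, 85, 97, 86]


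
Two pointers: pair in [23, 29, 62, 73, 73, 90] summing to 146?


lo=0(23)+hi=5(90)=113
lo=1(29)+hi=5(90)=119
lo=2(62)+hi=5(90)=152
lo=2(62)+hi=4(73)=135
lo=3(73)+hi=4(73)=146

Yes: 73+73=146


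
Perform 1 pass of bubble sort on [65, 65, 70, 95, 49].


Initial: [65, 65, 70, 95, 49]
Pass 1: [65, 65, 70, 49, 95] (1 swaps)

After 1 pass: [65, 65, 70, 49, 95]


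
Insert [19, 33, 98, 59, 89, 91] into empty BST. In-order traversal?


Insert 19: root
Insert 33: R from 19
Insert 98: R from 19 -> R from 33
Insert 59: R from 19 -> R from 33 -> L from 98
Insert 89: R from 19 -> R from 33 -> L from 98 -> R from 59
Insert 91: R from 19 -> R from 33 -> L from 98 -> R from 59 -> R from 89

In-order: [19, 33, 59, 89, 91, 98]


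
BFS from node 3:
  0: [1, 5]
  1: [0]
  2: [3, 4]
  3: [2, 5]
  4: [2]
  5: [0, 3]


Visit 3, enqueue [2, 5]
Visit 2, enqueue [4]
Visit 5, enqueue [0]
Visit 4, enqueue []
Visit 0, enqueue [1]
Visit 1, enqueue []

BFS order: [3, 2, 5, 4, 0, 1]


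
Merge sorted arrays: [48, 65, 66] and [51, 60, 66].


Take 48 from A
Take 51 from B
Take 60 from B
Take 65 from A
Take 66 from A

Merged: [48, 51, 60, 65, 66, 66]
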